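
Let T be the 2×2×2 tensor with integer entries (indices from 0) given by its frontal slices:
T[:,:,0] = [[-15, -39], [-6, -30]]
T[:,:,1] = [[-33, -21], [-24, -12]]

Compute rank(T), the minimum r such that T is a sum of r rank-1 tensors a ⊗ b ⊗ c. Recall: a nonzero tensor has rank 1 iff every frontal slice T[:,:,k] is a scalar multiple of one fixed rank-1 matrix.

2

Lower bound: the mode-2 unfolding of T (rows indexed by j, columns by (i,k) = (0,0), (0,1), (1,0), (1,1)) is [[-15, -33, -6, -24], [-39, -21, -30, -12]].
There the 2×2 minor on rows j ∈ {0, 1}, columns (i,k) ∈ {(0,0), (0,1)} is det [[-15, -33], [-39, -21]] = -972 ≠ 0, so this unfolding has rank ≥ 2; CP rank is at least every unfolding rank, so rank(T) ≥ 2. (Unfolding ranks only ever bound the CP rank from below — rank(T) can be strictly larger than all of them — so the matching upper bound has to come from an explicit 2-term decomposition.)
Upper bound — finding two terms. Write S_k = T[:,:,k] for the frontal slices: S₀ = [[-15, -39], [-6, -30]], S₁ = [[-33, -21], [-24, -12]].
If T = a₁ ⊗ b₁ ⊗ c₁ + a₂ ⊗ b₂ ⊗ c₂ then each S_k = c₁[k]·a₁b₁ᵀ + c₂[k]·a₂b₂ᵀ. S₀ and S₁ are linearly independent, so a₁b₁ᵀ and a₂b₂ᵀ must span the same plane of matrices: they are the rank-1 matrices of the form x·S₀ + y·S₁.
det(x·S₀ + y·S₁) is 216·x² + 108·xy − 108·y² = 108·(2·x − y)(x + y), vanishing at (x:y) = (1:2) and (1:-1).
M₁ = S₀ + 2·S₁ = [[-81, -81], [-54, -54]] = (-27)·(3, 2)(1, 1)ᵀ and M₂ = S₀ − S₁ = [[18, -18], [18, -18]] = 18·(1, 1)(1, -1)ᵀ, so take a₁ = (3, 2), b₁ = (1, 1), a₂ = (1, 1), b₂ = (1, -1).
Each slice is an integer combination of E₁ = a₁b₁ᵀ and E₂ = a₂b₂ᵀ: S₀ = −9·E₁ + 12·E₂, S₁ = −9·E₁ − 6·E₂; reading off coefficients, c₁ = (-9, -9) and c₂ = (12, -6).
Hence T = (3, 2) ⊗ (1, 1) ⊗ (-9, -9) + (1, 1) ⊗ (1, -1) ⊗ (12, -6), so rank(T) ≤ 2.
These bounds meet, so rank(T) = 2.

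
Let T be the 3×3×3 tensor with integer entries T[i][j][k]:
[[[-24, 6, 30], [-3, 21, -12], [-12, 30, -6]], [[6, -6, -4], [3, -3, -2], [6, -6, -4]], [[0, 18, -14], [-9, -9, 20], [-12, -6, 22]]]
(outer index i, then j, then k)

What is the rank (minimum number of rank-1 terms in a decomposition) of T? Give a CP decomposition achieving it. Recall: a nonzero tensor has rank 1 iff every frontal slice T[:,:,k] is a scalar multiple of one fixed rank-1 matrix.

Lower bound: the mode-1 unfolding of T (rows indexed by i, columns by (j,k) = (0,0), (0,1), (0,2), (1,0), (1,1), (1,2), (2,0), (2,1), (2,2)) is [[-24, 6, 30, -3, 21, -12, -12, 30, -6], [6, -6, -4, 3, -3, -2, 6, -6, -4], [0, 18, -14, -9, -9, 20, -12, -6, 22]].
There the 2×2 minor on rows i ∈ {0, 1}, columns (j,k) ∈ {(0,0), (0,1)} is det [[-24, 6], [6, -6]] = 108 ≠ 0, so this unfolding has rank ≥ 2; CP rank is at least every unfolding rank, so rank(T) ≥ 2. (Unfolding ranks only ever bound the CP rank from below — rank(T) can be strictly larger than all of them — so the matching upper bound has to come from an explicit 2-term decomposition.)
Upper bound — finding two terms. Write S_k = T[:,:,k] for the frontal slices: S₀ = [[-24, -3, -12], [6, 3, 6], [0, -9, -12]], S₁ = [[6, 21, 30], [-6, -3, -6], [18, -9, -6]], S₂ = [[30, -12, -6], [-4, -2, -4], [-14, 20, 22]].
If T = a₁ (x) b₁ (x) c₁ + a₂ (x) b₂ (x) c₂ then each S_k = c₁[k]·a₁b₁ᵀ + c₂[k]·a₂b₂ᵀ. S₀ and S₁ are linearly independent, so a₁b₁ᵀ and a₂b₂ᵀ must span the same plane of matrices: they are the rank-1 matrices of the form x·S₀ + y·S₁.
The 2×2 minor of x·S₀ + y·S₁ on rows {0,1}, columns {0,1} is −54·x² − 54·xy + 108·y² = (-54)·(x + 2·y)(x − y), vanishing at (x:y) = (2:-1) and (1:1).
M₁ = 2·S₀ − S₁ = [[-54, -27, -54], [18, 9, 18], [-18, -9, -18]] = (-9)·[3, -1, 1][2, 1, 2]ᵀ and M₂ = S₀ + S₁ = [[-18, 18, 18], [0, 0, 0], [18, -18, -18]] = (-18)·[1, 0, -1][1, -1, -1]ᵀ, so take a₁ = [3, -1, 1], b₁ = [2, 1, 2], a₂ = [1, 0, -1], b₂ = [1, -1, -1].
Each slice is an integer combination of E₁ = a₁b₁ᵀ and E₂ = a₂b₂ᵀ: S₀ = −3·E₁ − 6·E₂, S₁ = 3·E₁ − 12·E₂, S₂ = 2·E₁ + 18·E₂; reading off coefficients, c₁ = [-3, 3, 2] and c₂ = [-6, -12, 18].
Hence T = [3, -1, 1] (x) [2, 1, 2] (x) [-3, 3, 2] + [1, 0, -1] (x) [1, -1, -1] (x) [-6, -12, 18], so rank(T) ≤ 2.
These bounds meet, so rank(T) = 2.

rank(T) = 2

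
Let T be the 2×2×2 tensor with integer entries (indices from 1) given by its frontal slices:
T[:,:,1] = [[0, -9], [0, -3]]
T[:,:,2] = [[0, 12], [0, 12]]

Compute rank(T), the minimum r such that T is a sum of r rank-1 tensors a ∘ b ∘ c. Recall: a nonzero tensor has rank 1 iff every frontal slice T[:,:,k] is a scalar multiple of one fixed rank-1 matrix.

2

Lower bound: the mode-1 unfolding of T (rows indexed by i, columns by (j,k) = (1,1), (1,2), (2,1), (2,2)) is [[0, 0, -9, 12], [0, 0, -3, 12]].
There the 2×2 minor on rows i ∈ {1, 2}, columns (j,k) ∈ {(2,1), (2,2)} is det [[-9, 12], [-3, 12]] = -72 ≠ 0, so this unfolding has rank ≥ 2; CP rank is at least every unfolding rank, so rank(T) ≥ 2. (Flattening ranks never certify an upper bound on CP rank; for that we must actually write T with 2 rank-1 terms.)
Upper bound — finding two terms. Every mode-2 slice of T is a multiple of one matrix: T[:,j,:] = b[j]·M with b = (0, 1) and M = [[-9, 12], [-3, 12]] (rows indexed by i, columns by k). So it suffices to write M as a sum of two rank-1 matrices.
Splitting M by its rows (i = 1, 2), M = (1, 0)(-9, 12)ᵀ + (0, 1)(-3, 12)ᵀ.
Hence T = (1, 0) ∘ (0, 1) ∘ (-9, 12) + (0, 1) ∘ (0, 1) ∘ (-3, 12), so rank(T) ≤ 2.
These bounds meet, so rank(T) = 2.
Check entry T[1,1,1] = 0: (1)·(0)·(-9) + (0)·(0)·(-3) = 0.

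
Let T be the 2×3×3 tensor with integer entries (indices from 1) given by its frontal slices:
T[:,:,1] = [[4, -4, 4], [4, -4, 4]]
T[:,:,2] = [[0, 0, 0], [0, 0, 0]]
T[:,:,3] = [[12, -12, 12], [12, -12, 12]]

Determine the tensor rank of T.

1

Lower bound: T ≠ 0 (e.g. T[1,1,1] = 4), so rank(T) ≥ 1.
Upper bound: if T = a ⊗ b ⊗ c then every fibre of T is a multiple of the corresponding factor, so read the factors off the fibres through the nonzero entry T[1,1,1] = 4.
The mode-1 fibre T[:,1,1] = [4, 4] gives a = [1, 1] (primitive direction); the mode-2 fibre T[1,:,1] = [4, -4, 4] gives b = [1, -1, 1]; then c[k] = T[1,1,k] / (a[1]·b[1]) = [4, 0, 12] / 1 = [4, 0, 12].
Expanding [1, 1] ⊗ [1, -1, 1] ⊗ [4, 0, 12] reproduces all 18 entries of T, so T = [1, 1] ⊗ [1, -1, 1] ⊗ [4, 0, 12] and rank(T) ≤ 1.
These bounds meet, so rank(T) = 1.
Check entry T[2,1,2] = 0: (1)·(1)·(0) = 0.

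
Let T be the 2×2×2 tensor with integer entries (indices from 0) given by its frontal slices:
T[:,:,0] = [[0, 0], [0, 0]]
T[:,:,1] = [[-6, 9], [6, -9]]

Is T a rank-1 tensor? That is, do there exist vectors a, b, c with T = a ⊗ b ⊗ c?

The mode-1 fibre T[:,0,1] = [-6, 6] gives a = [1, -1] (primitive direction); the mode-2 fibre T[0,:,1] = [-6, 9] gives b = [2, -3]; then c[k] = T[0,0,k] / (a[0]·b[0]) = [0, -6] / 2 = [0, -3].
Expanding [1, -1] ⊗ [2, -3] ⊗ [0, -3] reproduces all 8 entries of T, so T = [1, -1] ⊗ [2, -3] ⊗ [0, -3] and rank(T) ≤ 1.
Equivalently every frontal slice T[:,:,k] is c[k] times the rank-1 matrix [1, -1] ⊗ [2, -3]. So T has rank 1 (it is nonzero).

Yes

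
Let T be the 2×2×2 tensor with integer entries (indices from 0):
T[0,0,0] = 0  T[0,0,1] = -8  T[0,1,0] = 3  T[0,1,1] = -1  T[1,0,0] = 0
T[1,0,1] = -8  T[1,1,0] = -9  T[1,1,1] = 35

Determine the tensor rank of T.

Lower bound: the mode-1 unfolding of T (rows indexed by i, columns by (j,k) = (0,0), (0,1), (1,0), (1,1)) is [[0, -8, 3, -1], [0, -8, -9, 35]].
There the 2×2 minor on rows i ∈ {0, 1}, columns (j,k) ∈ {(0,1), (1,0)} is det [[-8, 3], [-8, -9]] = 96 ≠ 0, so this unfolding has rank ≥ 2; CP rank is at least every unfolding rank, so rank(T) ≥ 2. (Unfolding ranks only ever bound the CP rank from below — rank(T) can be strictly larger than all of them — so the matching upper bound has to come from an explicit 2-term decomposition.)
Upper bound — finding two terms. Write S_k = T[:,:,k] for the frontal slices: S₀ = [[0, 3], [0, -9]], S₁ = [[-8, -1], [-8, 35]].
If T = a₁ ⊗ b₁ ⊗ c₁ + a₂ ⊗ b₂ ⊗ c₂ then each S_k = c₁[k]·a₁b₁ᵀ + c₂[k]·a₂b₂ᵀ. S₀ and S₁ are linearly independent, so a₁b₁ᵀ and a₂b₂ᵀ must span the same plane of matrices: they are the rank-1 matrices of the form x·S₀ + y·S₁.
det(x·S₀ + y·S₁) is 96·xy − 288·y² = 96·(x − 3·y)(y), vanishing at (x:y) = (3:1) and (1:0).
M₁ = 3·S₀ + S₁ = [[-8, 8], [-8, 8]] = (-8)·[1, 1][1, -1]ᵀ and M₂ = S₀ = [[0, 3], [0, -9]] = 3·[1, -3][0, 1]ᵀ, so take a₁ = [1, 1], b₁ = [1, -1], a₂ = [1, -3], b₂ = [0, 1].
Each slice is an integer combination of E₁ = a₁b₁ᵀ and E₂ = a₂b₂ᵀ: S₀ = 3·E₂, S₁ = −8·E₁ − 9·E₂; reading off coefficients, c₁ = [0, -8] and c₂ = [3, -9].
Hence T = [1, 1] ⊗ [1, -1] ⊗ [0, -8] + [1, -3] ⊗ [0, 1] ⊗ [3, -9], so rank(T) ≤ 2.
These bounds meet, so rank(T) = 2.
Check entry T[0,1,0] = 3: (1)·(-1)·(0) + (1)·(1)·(3) = 3.

2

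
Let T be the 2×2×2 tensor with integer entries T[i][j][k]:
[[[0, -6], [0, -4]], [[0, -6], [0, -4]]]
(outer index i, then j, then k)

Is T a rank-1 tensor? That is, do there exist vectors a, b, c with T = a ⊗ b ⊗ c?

If T = a ⊗ b ⊗ c then every fibre of T is a multiple of the corresponding factor, so read the factors off the fibres through the nonzero entry T[0,0,1] = -6.
The mode-1 fibre T[:,0,1] = [-6, -6] gives a = [1, 1] (primitive direction); the mode-2 fibre T[0,:,1] = [-6, -4] gives b = [3, 2]; then c[k] = T[0,0,k] / (a[0]·b[0]) = [0, -6] / 3 = [0, -2].
Expanding [1, 1] ⊗ [3, 2] ⊗ [0, -2] reproduces all 8 entries of T, so T = [1, 1] ⊗ [3, 2] ⊗ [0, -2] and rank(T) ≤ 1.
Equivalently every frontal slice T[:,:,k] is c[k] times the rank-1 matrix [1, 1] ⊗ [3, 2]. So T has rank 1 (it is nonzero).

Yes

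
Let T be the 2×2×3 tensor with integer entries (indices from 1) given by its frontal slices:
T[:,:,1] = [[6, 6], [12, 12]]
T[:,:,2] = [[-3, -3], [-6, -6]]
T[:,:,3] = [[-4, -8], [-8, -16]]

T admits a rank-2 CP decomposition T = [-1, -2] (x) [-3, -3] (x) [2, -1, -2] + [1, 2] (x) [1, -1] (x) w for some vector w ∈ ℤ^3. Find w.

w = [0, 0, 2]

Subtract the known terms from T to get the rank-1 residual R = [1, 2] (x) [1, -1] (x) w, so R[i,j,k] = a[i]·b[j]·w[k]. Pick indices with nonzero a[1]·b[1] = (1)·(1) = 1. Only the fibre through (1,1,·) is needed: R[1,1,:] = T[1,1,:] − Σₗ aₗ[1]bₗ[1]cₗ = [6, -3, -4] − (-1)·(-3)·[2, -1, -2] = [0, 0, 2]. Then w[k] = R[1,1,k] / 1 for each k, giving w = [0, 0, 2] / 1 = [0, 0, 2].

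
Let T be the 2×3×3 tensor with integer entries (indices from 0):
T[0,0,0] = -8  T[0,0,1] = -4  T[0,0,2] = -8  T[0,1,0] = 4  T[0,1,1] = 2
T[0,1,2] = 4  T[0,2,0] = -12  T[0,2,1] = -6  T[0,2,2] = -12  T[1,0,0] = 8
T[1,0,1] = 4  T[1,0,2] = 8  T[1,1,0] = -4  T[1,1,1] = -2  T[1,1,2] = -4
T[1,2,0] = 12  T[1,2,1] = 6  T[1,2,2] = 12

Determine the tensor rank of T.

Lower bound: T ≠ 0 (e.g. T[0,0,0] = -8), so rank(T) ≥ 1.
Upper bound: if T = a (x) b (x) c then every fibre of T is a multiple of the corresponding factor, so read the factors off the fibres through the nonzero entry T[0,0,0] = -8.
The mode-1 fibre T[:,0,0] = [-8, 8] gives a = [1, -1] (primitive direction); the mode-2 fibre T[0,:,0] = [-8, 4, -12] gives b = [2, -1, 3]; then c[k] = T[0,0,k] / (a[0]·b[0]) = [-8, -4, -8] / 2 = [-4, -2, -4].
Expanding [1, -1] (x) [2, -1, 3] (x) [-4, -2, -4] reproduces all 18 entries of T, so T = [1, -1] (x) [2, -1, 3] (x) [-4, -2, -4] and rank(T) ≤ 1.
These bounds meet, so rank(T) = 1.

1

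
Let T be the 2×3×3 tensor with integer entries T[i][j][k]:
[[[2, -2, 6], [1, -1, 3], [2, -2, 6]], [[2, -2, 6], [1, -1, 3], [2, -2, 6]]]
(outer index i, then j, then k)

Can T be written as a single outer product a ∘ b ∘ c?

Yes

If T = a ∘ b ∘ c then every fibre of T is a multiple of the corresponding factor, so read the factors off the fibres through the nonzero entry T[0,0,0] = 2.
The mode-1 fibre T[:,0,0] = [2, 2] gives a = (1, 1) (primitive direction); the mode-2 fibre T[0,:,0] = [2, 1, 2] gives b = (2, 1, 2); then c[k] = T[0,0,k] / (a[0]·b[0]) = [2, -2, 6] / 2 = (1, -1, 3).
Expanding (1, 1) ∘ (2, 1, 2) ∘ (1, -1, 3) reproduces all 18 entries of T, so T = (1, 1) ∘ (2, 1, 2) ∘ (1, -1, 3) and rank(T) ≤ 1.
Equivalently every frontal slice T[:,:,k] is c[k] times the rank-1 matrix (1, 1) ∘ (2, 1, 2). So T has rank 1 (it is nonzero).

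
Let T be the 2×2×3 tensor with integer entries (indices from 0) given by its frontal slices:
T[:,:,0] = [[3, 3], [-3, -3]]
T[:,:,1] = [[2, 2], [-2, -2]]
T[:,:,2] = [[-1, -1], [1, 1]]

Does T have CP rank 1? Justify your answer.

Yes

If T = a ∘ b ∘ c then every fibre of T is a multiple of the corresponding factor, so read the factors off the fibres through the nonzero entry T[0,0,0] = 3.
The mode-1 fibre T[:,0,0] = [3, -3] gives a = (1, -1) (primitive direction); the mode-2 fibre T[0,:,0] = [3, 3] gives b = (1, 1); then c[k] = T[0,0,k] / (a[0]·b[0]) = [3, 2, -1] / 1 = (3, 2, -1).
Expanding (1, -1) ∘ (1, 1) ∘ (3, 2, -1) reproduces all 12 entries of T, so T = (1, -1) ∘ (1, 1) ∘ (3, 2, -1) and rank(T) ≤ 1.
Equivalently every frontal slice T[:,:,k] is c[k] times the rank-1 matrix (1, -1) ∘ (1, 1). So T has rank 1 (it is nonzero).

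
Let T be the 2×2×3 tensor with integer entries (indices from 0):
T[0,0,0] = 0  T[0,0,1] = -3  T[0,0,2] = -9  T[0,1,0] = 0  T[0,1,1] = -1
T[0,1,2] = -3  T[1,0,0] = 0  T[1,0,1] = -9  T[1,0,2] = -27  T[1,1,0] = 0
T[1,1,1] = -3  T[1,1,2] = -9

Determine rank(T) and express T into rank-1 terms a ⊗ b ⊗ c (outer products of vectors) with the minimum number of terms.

rank(T) = 1

Lower bound: T ≠ 0 (e.g. T[0,0,1] = -3), so rank(T) ≥ 1.
Upper bound: if T = a ⊗ b ⊗ c then every fibre of T is a multiple of the corresponding factor, so read the factors off the fibres through the nonzero entry T[0,0,1] = -3.
The mode-1 fibre T[:,0,1] = [-3, -9] gives a = (1, 3) (primitive direction); the mode-2 fibre T[0,:,1] = [-3, -1] gives b = (3, 1); then c[k] = T[0,0,k] / (a[0]·b[0]) = [0, -3, -9] / 3 = (0, -1, -3).
Expanding (1, 3) ⊗ (3, 1) ⊗ (0, -1, -3) reproduces all 12 entries of T, so T = (1, 3) ⊗ (3, 1) ⊗ (0, -1, -3) and rank(T) ≤ 1.
These bounds meet, so rank(T) = 1.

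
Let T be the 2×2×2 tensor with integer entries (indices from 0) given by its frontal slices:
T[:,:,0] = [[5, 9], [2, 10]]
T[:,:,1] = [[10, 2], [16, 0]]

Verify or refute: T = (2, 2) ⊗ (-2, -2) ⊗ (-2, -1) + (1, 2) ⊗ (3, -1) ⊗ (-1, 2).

Yes

Reconstruct entrywise from the claimed factors. For example, T[0,1,1] = 2 and Σₗ aₗ[0]bₗ[1]cₗ[1] = (2)·(-2)·(-1) + (1)·(-1)·(2) = 2; checking all 8 entries, every one matches. The claim holds.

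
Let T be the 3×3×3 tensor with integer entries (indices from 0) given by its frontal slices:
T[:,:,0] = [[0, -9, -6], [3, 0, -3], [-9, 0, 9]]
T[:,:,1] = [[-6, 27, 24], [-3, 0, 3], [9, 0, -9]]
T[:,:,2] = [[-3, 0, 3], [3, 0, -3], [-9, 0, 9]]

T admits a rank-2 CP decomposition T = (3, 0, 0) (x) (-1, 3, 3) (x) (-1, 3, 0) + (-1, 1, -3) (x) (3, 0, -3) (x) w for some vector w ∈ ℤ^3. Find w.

w = (1, -1, 1)

Subtract the known terms from T to get the rank-1 residual R = (-1, 1, -3) (x) (3, 0, -3) (x) w, so R[i,j,k] = a[i]·b[j]·w[k]. Pick indices with nonzero a[0]·b[0] = (-1)·(3) = -3. Only the fibre through (0,0,·) is needed: R[0,0,:] = T[0,0,:] − Σₗ aₗ[0]bₗ[0]cₗ = [0, -6, -3] − (3)·(-1)·(-1, 3, 0) = [-3, 3, -3]. Then w[k] = R[0,0,k] / -3 for each k, giving w = [-3, 3, -3] / -3 = (1, -1, 1).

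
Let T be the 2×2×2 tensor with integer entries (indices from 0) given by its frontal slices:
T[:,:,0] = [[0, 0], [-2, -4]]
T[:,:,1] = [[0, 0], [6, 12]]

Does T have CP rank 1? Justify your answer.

The mode-1 fibre T[:,0,0] = [0, -2] gives a = [0, 1] (primitive direction); the mode-2 fibre T[1,:,0] = [-2, -4] gives b = [1, 2]; then c[k] = T[1,0,k] / (a[1]·b[0]) = [-2, 6] / 1 = [-2, 6].
Expanding [0, 1] ⊗ [1, 2] ⊗ [-2, 6] reproduces all 8 entries of T, so T = [0, 1] ⊗ [1, 2] ⊗ [-2, 6] and rank(T) ≤ 1.
Equivalently every frontal slice T[:,:,k] is c[k] times the rank-1 matrix [0, 1] ⊗ [1, 2]. So T has rank 1 (it is nonzero).

Yes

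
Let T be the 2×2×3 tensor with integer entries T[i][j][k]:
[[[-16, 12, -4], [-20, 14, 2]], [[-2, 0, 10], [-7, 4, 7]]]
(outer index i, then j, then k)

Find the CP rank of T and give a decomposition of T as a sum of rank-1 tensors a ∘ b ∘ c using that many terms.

Lower bound: in the mode-2 unfolding of T (rows indexed by j, columns by (i,k)) the 2×2 minor on rows j ∈ {0, 1}, columns (i,k) ∈ {(0,0), (0,1)} is det [[-16, 12], [-20, 14]] = 16 ≠ 0, so that unfolding has rank ≥ 2 and hence rank(T) ≥ 2 (CP rank is at least every unfolding rank, though it can be larger).
Upper bound: with S_k = T[:,:,k], the two rank-1 terms a₁b₁ᵀ, a₂b₂ᵀ are the rank-1 members of the pencil x·S₀ + y·S₁.
det(x·S₀ + y·S₁) is 72·x² − 120·xy + 48·y² = 24·(3·x − 2·y)(x − y), vanishing at (x:y) = (2:3) and (1:1).
M₁ = 2·S₀ + 3·S₁ = [[4, 2], [-4, -2]] = 2·(1, -1)(2, 1)ᵀ and M₂ = S₀ + S₁ = [[-4, -6], [-2, -3]] = −(2, 1)(2, 3)ᵀ, so take a₁ = (1, -1), b₁ = (2, 1), a₂ = (2, 1), b₂ = (2, 3).
Each slice is an integer combination of E₁ = a₁b₁ᵀ and E₂ = a₂b₂ᵀ: S₀ = −2·E₁ − 3·E₂, S₁ = 2·E₁ + 2·E₂, S₂ = −4·E₁ + E₂; reading off coefficients, c₁ = (-2, 2, -4) and c₂ = (-3, 2, 1).
Hence T = (1, -1) ∘ (2, 1) ∘ (-2, 2, -4) + (2, 1) ∘ (2, 3) ∘ (-3, 2, 1), so rank(T) ≤ 2.
These bounds meet, so rank(T) = 2.

rank(T) = 2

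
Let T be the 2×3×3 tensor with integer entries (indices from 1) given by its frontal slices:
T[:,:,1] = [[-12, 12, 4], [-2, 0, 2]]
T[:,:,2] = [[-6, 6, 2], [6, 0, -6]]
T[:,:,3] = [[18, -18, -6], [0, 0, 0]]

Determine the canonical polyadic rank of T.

2

Lower bound: the mode-3 unfolding of T (rows indexed by k, columns by (i,j) = (1,1), (1,2), (1,3), (2,1), (2,2), (2,3)) is [[-12, 12, 4, -2, 0, 2], [-6, 6, 2, 6, 0, -6], [18, -18, -6, 0, 0, 0]].
There the 2×2 minor on rows k ∈ {1, 2}, columns (i,j) ∈ {(1,1), (2,1)} is det [[-12, -2], [-6, 6]] = -84 ≠ 0, so this unfolding has rank ≥ 2; CP rank is at least every unfolding rank, so rank(T) ≥ 2. (Unfolding ranks only ever bound the CP rank from below — rank(T) can be strictly larger than all of them — so the matching upper bound has to come from an explicit 2-term decomposition.)
Upper bound — finding two terms. Write S_k = T[:,:,k] for the frontal slices: S₁ = [[-12, 12, 4], [-2, 0, 2]], S₂ = [[-6, 6, 2], [6, 0, -6]], S₃ = [[18, -18, -6], [0, 0, 0]].
If T = a₁ ⊗ b₁ ⊗ c₁ + a₂ ⊗ b₂ ⊗ c₂ then each S_k = c₁[k]·a₁b₁ᵀ + c₂[k]·a₂b₂ᵀ. S₁ and S₂ are linearly independent, so a₁b₁ᵀ and a₂b₂ᵀ must span the same plane of matrices: they are the rank-1 matrices of the form x·S₁ + y·S₂.
The 2×2 minor of x·S₁ + y·S₂ on rows {1,2}, columns {1,2} is 24·x² − 60·xy − 36·y² = 12·(x − 3·y)(2·x + y), vanishing at (x:y) = (3:1) and (1:-2).
M₁ = 3·S₁ + S₂ = [[-42, 42, 14], [0, 0, 0]] = (-14)·[1, 0][3, -3, -1]ᵀ and M₂ = S₁ − 2·S₂ = [[0, 0, 0], [-14, 0, 14]] = (-14)·[0, 1][1, 0, -1]ᵀ, so take a₁ = [1, 0], b₁ = [3, -3, -1], a₂ = [0, 1], b₂ = [1, 0, -1].
Each slice is an integer combination of E₁ = a₁b₁ᵀ and E₂ = a₂b₂ᵀ: S₁ = −4·E₁ − 2·E₂, S₂ = −2·E₁ + 6·E₂, S₃ = 6·E₁; reading off coefficients, c₁ = [-4, -2, 6] and c₂ = [-2, 6, 0].
Hence T = [1, 0] ⊗ [3, -3, -1] ⊗ [-4, -2, 6] + [0, 1] ⊗ [1, 0, -1] ⊗ [-2, 6, 0], so rank(T) ≤ 2.
These bounds meet, so rank(T) = 2.
Check entry T[1,2,2] = 6: (1)·(-3)·(-2) + (0)·(0)·(6) = 6.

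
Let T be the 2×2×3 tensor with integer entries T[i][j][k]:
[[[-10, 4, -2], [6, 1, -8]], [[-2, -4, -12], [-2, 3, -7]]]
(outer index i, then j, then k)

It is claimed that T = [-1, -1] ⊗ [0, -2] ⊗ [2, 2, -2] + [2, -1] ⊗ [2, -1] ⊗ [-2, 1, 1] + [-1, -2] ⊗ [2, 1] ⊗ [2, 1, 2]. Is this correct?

No

Reconstruct entry (0,0,0) from the claimed factors: Σₗ aₗ[0]bₗ[0]cₗ[0] = (-1)·(0)·(2) + (2)·(2)·(-2) + (-1)·(2)·(2) = -12, but T[0,0,0] = -10. The claim is false.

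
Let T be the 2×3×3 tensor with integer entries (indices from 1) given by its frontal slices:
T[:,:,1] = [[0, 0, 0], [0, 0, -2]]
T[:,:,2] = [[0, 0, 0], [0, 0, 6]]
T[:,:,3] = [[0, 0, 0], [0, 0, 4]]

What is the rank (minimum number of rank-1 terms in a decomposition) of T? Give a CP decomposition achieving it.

Lower bound: T ≠ 0 (e.g. T[2,3,1] = -2), so rank(T) ≥ 1.
Upper bound: if T = a (x) b (x) c then every fibre of T is a multiple of the corresponding factor, so read the factors off the fibres through the nonzero entry T[2,3,1] = -2.
The mode-1 fibre T[:,3,1] = [0, -2] gives a = [0, 1] (primitive direction); the mode-2 fibre T[2,:,1] = [0, 0, -2] gives b = [0, 0, 1]; then c[k] = T[2,3,k] / (a[2]·b[3]) = [-2, 6, 4] / 1 = [-2, 6, 4].
Expanding [0, 1] (x) [0, 0, 1] (x) [-2, 6, 4] reproduces all 18 entries of T, so T = [0, 1] (x) [0, 0, 1] (x) [-2, 6, 4] and rank(T) ≤ 1.
These bounds meet, so rank(T) = 1.

rank(T) = 1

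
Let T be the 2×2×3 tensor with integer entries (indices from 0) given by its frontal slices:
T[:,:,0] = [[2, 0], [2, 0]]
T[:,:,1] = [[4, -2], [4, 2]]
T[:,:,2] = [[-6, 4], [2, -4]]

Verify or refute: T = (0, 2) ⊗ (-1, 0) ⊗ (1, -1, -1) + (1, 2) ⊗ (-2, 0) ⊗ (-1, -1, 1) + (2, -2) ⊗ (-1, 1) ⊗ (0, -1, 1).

No

Reconstruct entry (0,0,2) from the claimed factors: Σₗ aₗ[0]bₗ[0]cₗ[2] = (0)·(-1)·(-1) + (1)·(-2)·(1) + (2)·(-1)·(1) = -4, but T[0,0,2] = -6. The claim is false.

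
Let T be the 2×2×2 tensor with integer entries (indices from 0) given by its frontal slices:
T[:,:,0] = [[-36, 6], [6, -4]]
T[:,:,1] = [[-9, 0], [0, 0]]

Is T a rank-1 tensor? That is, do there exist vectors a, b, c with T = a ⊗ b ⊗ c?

The mode-2 unfolding of T (rows indexed by j, columns by (i,k) = (0,0), (0,1), (1,0), (1,1)) is [[-36, -9, 6, 0], [6, 0, -4, 0]].
There the 2×2 minor on rows j ∈ {0, 1}, columns (i,k) ∈ {(0,0), (0,1)} is det [[-36, -9], [6, 0]] = 54 ≠ 0, so this unfolding has rank ≥ 2; CP rank is at least every unfolding rank, so rank(T) ≥ 2.
In particular rank(T) ≥ 2 > 1, so T is not rank-1.

No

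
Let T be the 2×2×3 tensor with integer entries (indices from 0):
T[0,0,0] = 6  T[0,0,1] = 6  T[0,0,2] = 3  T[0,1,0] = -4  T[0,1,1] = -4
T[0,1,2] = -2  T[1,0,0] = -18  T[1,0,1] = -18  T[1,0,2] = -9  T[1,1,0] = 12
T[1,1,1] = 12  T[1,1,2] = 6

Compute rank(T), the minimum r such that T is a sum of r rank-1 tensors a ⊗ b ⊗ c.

Lower bound: T ≠ 0 (e.g. T[0,0,0] = 6), so rank(T) ≥ 1.
Upper bound: if T = a ⊗ b ⊗ c then every fibre of T is a multiple of the corresponding factor, so read the factors off the fibres through the nonzero entry T[0,0,0] = 6.
The mode-1 fibre T[:,0,0] = [6, -18] gives a = [1, -3] (primitive direction); the mode-2 fibre T[0,:,0] = [6, -4] gives b = [3, -2]; then c[k] = T[0,0,k] / (a[0]·b[0]) = [6, 6, 3] / 3 = [2, 2, 1].
Expanding [1, -3] ⊗ [3, -2] ⊗ [2, 2, 1] reproduces all 12 entries of T, so T = [1, -3] ⊗ [3, -2] ⊗ [2, 2, 1] and rank(T) ≤ 1.
These bounds meet, so rank(T) = 1.
Check entry T[1,0,2] = -9: (-3)·(3)·(1) = -9.

1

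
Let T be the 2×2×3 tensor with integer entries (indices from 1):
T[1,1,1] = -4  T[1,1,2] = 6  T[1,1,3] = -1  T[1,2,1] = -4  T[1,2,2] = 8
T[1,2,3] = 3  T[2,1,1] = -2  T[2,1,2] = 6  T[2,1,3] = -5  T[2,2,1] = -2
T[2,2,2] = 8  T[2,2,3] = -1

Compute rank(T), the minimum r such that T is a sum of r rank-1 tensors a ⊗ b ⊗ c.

3

Lower bound: in the mode-3 unfolding of T (rows indexed by k, columns by (i,j)) the 3×3 minor on rows k ∈ {1, 2, 3}, columns (i,j) ∈ {(1,1), (1,2), (2,1)} is det [[-4, -4, -2], [6, 8, 6], [-1, 3, -5]] = 84 ≠ 0, so that unfolding has rank ≥ 3 and hence rank(T) ≥ 3 (CP rank is at least every unfolding rank, though it can be larger).
Upper bound: T is a sum of 3 rank-1 terms, T = [1, -1] ⊗ [1, 1] ⊗ [-2, 2, 1] + [1, 1] ⊗ [0, 1] ⊗ [0, 2, 4] + [1, 2] ⊗ [1, 1] ⊗ [-2, 4, -2] (one valid choice — decompositions are not unique — normalised so each a, b is primitive with positive first nonzero entry; check it by expanding all entries), so rank(T) ≤ 3.
These bounds meet, so rank(T) = 3.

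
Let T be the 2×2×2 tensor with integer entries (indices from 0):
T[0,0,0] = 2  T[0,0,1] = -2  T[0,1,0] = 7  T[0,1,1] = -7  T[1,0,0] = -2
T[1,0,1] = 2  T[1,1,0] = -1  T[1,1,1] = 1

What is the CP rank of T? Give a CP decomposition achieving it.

Lower bound: in the mode-1 unfolding of T (rows indexed by i, columns by (j,k)) the 2×2 minor on rows i ∈ {0, 1}, columns (j,k) ∈ {(0,0), (1,0)} is det [[2, 7], [-2, -1]] = 12 ≠ 0, so that unfolding has rank ≥ 2 and hence rank(T) ≥ 2 (CP rank is at least every unfolding rank, though it can be larger).
Upper bound: T[:,:,k] = c[k]·M for every slice, with c = (1, -1) and M = [[2, 7], [-2, -1]] (rows i, columns j).
Splitting M by its rows (i = 0, 1), M = (1, 0)(2, 7)ᵀ + (0, 1)(-2, -1)ᵀ.
Hence T = (1, 0) ⊗ (2, 7) ⊗ (1, -1) + (0, 1) ⊗ (-2, -1) ⊗ (1, -1), so rank(T) ≤ 2.
These bounds meet, so rank(T) = 2.

rank(T) = 2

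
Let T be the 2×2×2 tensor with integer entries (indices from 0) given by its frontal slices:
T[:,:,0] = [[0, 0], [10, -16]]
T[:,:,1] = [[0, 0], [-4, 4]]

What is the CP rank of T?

Lower bound: in the mode-2 unfolding of T (rows indexed by j, columns by (i,k)) the 2×2 minor on rows j ∈ {0, 1}, columns (i,k) ∈ {(1,0), (1,1)} is det [[10, -4], [-16, 4]] = -24 ≠ 0, so that unfolding has rank ≥ 2 and hence rank(T) ≥ 2 (CP rank is at least every unfolding rank, though it can be larger).
Upper bound: T[i,:,:] = a[i]·M for every slice, with a = [0, 1] and M = [[10, -4], [-16, 4]] (rows j, columns k).
Splitting M by its rows (j = 0, 1), M = [1, 0][10, -4]ᵀ + [0, 1][-16, 4]ᵀ.
Hence T = [0, 1] ⊗ [1, 0] ⊗ [10, -4] + [0, 1] ⊗ [0, 1] ⊗ [-16, 4], so rank(T) ≤ 2.
These bounds meet, so rank(T) = 2.

2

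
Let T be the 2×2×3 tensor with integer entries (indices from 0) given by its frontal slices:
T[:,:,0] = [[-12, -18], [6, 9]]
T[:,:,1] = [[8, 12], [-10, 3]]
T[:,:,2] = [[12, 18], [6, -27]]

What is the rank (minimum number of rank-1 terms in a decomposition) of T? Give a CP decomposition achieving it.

rank(T) = 2

Lower bound: the mode-1 unfolding of T (rows indexed by i, columns by (j,k) = (0,0), (0,1), (0,2), (1,0), (1,1), (1,2)) is [[-12, 8, 12, -18, 12, 18], [6, -10, 6, 9, 3, -27]].
There the 2×2 minor on rows i ∈ {0, 1}, columns (j,k) ∈ {(0,0), (0,1)} is det [[-12, 8], [6, -10]] = 72 ≠ 0, so this unfolding has rank ≥ 2; CP rank is at least every unfolding rank, so rank(T) ≥ 2. (This is only a lower bound: in general the CP rank may exceed every unfolding rank, so we still need to exhibit 2 rank-1 terms summing to T.)
Upper bound — finding two terms. Write S_k = T[:,:,k] for the frontal slices: S₀ = [[-12, -18], [6, 9]], S₁ = [[8, 12], [-10, 3]], S₂ = [[12, 18], [6, -27]].
If T = a₁ ⊗ b₁ ⊗ c₁ + a₂ ⊗ b₂ ⊗ c₂ then each S_k = c₁[k]·a₁b₁ᵀ + c₂[k]·a₂b₂ᵀ. S₀ and S₁ are linearly independent, so a₁b₁ᵀ and a₂b₂ᵀ must span the same plane of matrices: they are the rank-1 matrices of the form x·S₀ + y·S₁.
det(x·S₀ + y·S₁) is −216·xy + 144·y² = (-72)·(3·x − 2·y)(y), vanishing at (x:y) = (2:3) and (1:0).
M₁ = 2·S₀ + 3·S₁ = [[0, 0], [-18, 27]] = (-9)·[0, 1][2, -3]ᵀ and M₂ = S₀ = [[-12, -18], [6, 9]] = (-3)·[2, -1][2, 3]ᵀ, so take a₁ = [0, 1], b₁ = [2, -3], a₂ = [2, -1], b₂ = [2, 3].
Each slice is an integer combination of E₁ = a₁b₁ᵀ and E₂ = a₂b₂ᵀ: S₀ = −3·E₂, S₁ = −3·E₁ + 2·E₂, S₂ = 6·E₁ + 3·E₂; reading off coefficients, c₁ = [0, -3, 6] and c₂ = [-3, 2, 3].
Hence T = [0, 1] ⊗ [2, -3] ⊗ [0, -3, 6] + [2, -1] ⊗ [2, 3] ⊗ [-3, 2, 3], so rank(T) ≤ 2.
These bounds meet, so rank(T) = 2.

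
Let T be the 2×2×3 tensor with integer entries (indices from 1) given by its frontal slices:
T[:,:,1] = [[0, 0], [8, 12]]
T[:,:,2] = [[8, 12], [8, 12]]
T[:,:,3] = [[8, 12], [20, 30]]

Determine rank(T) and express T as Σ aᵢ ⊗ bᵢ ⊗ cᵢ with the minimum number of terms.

Lower bound: in the mode-3 unfolding of T (rows indexed by k, columns by (i,j)) the 2×2 minor on rows k ∈ {1, 2}, columns (i,j) ∈ {(1,1), (2,1)} is det [[0, 8], [8, 8]] = -64 ≠ 0, so that unfolding has rank ≥ 2 and hence rank(T) ≥ 2 (CP rank is at least every unfolding rank, though it can be larger).
Upper bound: T[:,j,:] = b[j]·M for every slice, with b = [2, 3] and M = [[0, 4, 4], [4, 4, 10]] (rows i, columns k).
Splitting M by its rows (i = 1, 2), M = [1, 0][0, 4, 4]ᵀ + [0, 1][4, 4, 10]ᵀ.
Hence T = [1, 0] ⊗ [2, 3] ⊗ [0, 4, 4] + [0, 1] ⊗ [2, 3] ⊗ [4, 4, 10], so rank(T) ≤ 2.
These bounds meet, so rank(T) = 2.

rank(T) = 2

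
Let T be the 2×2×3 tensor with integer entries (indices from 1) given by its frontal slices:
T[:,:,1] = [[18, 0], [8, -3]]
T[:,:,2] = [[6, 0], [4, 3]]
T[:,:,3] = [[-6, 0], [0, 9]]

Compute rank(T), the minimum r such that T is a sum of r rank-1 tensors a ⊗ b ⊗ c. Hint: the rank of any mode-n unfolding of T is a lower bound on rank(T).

Lower bound: the mode-2 unfolding of T (rows indexed by j, columns by (i,k) = (1,1), (1,2), (1,3), (2,1), (2,2), (2,3)) is [[18, 6, -6, 8, 4, 0], [0, 0, 0, -3, 3, 9]].
There the 2×2 minor on rows j ∈ {1, 2}, columns (i,k) ∈ {(1,1), (2,1)} is det [[18, 8], [0, -3]] = -54 ≠ 0, so this unfolding has rank ≥ 2; CP rank is at least every unfolding rank, so rank(T) ≥ 2. (Flattening ranks never certify an upper bound on CP rank; for that we must actually write T with 2 rank-1 terms.)
Upper bound — finding two terms. Write S_k = T[:,:,k] for the frontal slices: S₁ = [[18, 0], [8, -3]], S₂ = [[6, 0], [4, 3]], S₃ = [[-6, 0], [0, 9]].
If T = a₁ ⊗ b₁ ⊗ c₁ + a₂ ⊗ b₂ ⊗ c₂ then each S_k = c₁[k]·a₁b₁ᵀ + c₂[k]·a₂b₂ᵀ. S₁ and S₂ are linearly independent, so a₁b₁ᵀ and a₂b₂ᵀ must span the same plane of matrices: they are the rank-1 matrices of the form x·S₁ + y·S₂.
det(x·S₁ + y·S₂) is −54·x² + 36·xy + 18·y² = (-18)·(x − y)(3·x + y), vanishing at (x:y) = (1:1) and (1:-3).
M₁ = S₁ + S₂ = [[24, 0], [12, 0]] = 12·[2, 1][1, 0]ᵀ and M₂ = S₁ − 3·S₂ = [[0, 0], [-4, -12]] = (-4)·[0, 1][1, 3]ᵀ, so take a₁ = [2, 1], b₁ = [1, 0], a₂ = [0, 1], b₂ = [1, 3].
Each slice is an integer combination of E₁ = a₁b₁ᵀ and E₂ = a₂b₂ᵀ: S₁ = 9·E₁ − E₂, S₂ = 3·E₁ + E₂, S₃ = −3·E₁ + 3·E₂; reading off coefficients, c₁ = [9, 3, -3] and c₂ = [-1, 1, 3].
Hence T = [2, 1] ⊗ [1, 0] ⊗ [9, 3, -3] + [0, 1] ⊗ [1, 3] ⊗ [-1, 1, 3], so rank(T) ≤ 2.
These bounds meet, so rank(T) = 2.

2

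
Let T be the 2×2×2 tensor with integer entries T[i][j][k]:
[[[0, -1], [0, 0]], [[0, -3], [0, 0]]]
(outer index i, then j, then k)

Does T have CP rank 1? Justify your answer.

If T = a (x) b (x) c then every fibre of T is a multiple of the corresponding factor, so read the factors off the fibres through the nonzero entry T[0,0,1] = -1.
The mode-1 fibre T[:,0,1] = [-1, -3] gives a = (1, 3) (primitive direction); the mode-2 fibre T[0,:,1] = [-1, 0] gives b = (1, 0); then c[k] = T[0,0,k] / (a[0]·b[0]) = [0, -1] / 1 = (0, -1).
Expanding (1, 3) (x) (1, 0) (x) (0, -1) reproduces all 8 entries of T, so T = (1, 3) (x) (1, 0) (x) (0, -1) and rank(T) ≤ 1.
Equivalently every frontal slice T[:,:,k] is c[k] times the rank-1 matrix (1, 3) (x) (1, 0). So T has rank 1 (it is nonzero).

Yes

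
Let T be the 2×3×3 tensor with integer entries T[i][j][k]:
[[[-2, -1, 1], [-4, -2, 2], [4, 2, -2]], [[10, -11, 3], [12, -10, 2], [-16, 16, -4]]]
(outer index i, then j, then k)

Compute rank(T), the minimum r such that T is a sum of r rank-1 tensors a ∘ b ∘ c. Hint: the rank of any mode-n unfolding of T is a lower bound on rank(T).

Lower bound: the mode-1 unfolding of T (rows indexed by i, columns by (j,k) = (0,0), (0,1), (0,2), (1,0), (1,1), (1,2), (2,0), (2,1), (2,2)) is [[-2, -1, 1, -4, -2, 2, 4, 2, -2], [10, -11, 3, 12, -10, 2, -16, 16, -4]].
There the 2×2 minor on rows i ∈ {0, 1}, columns (j,k) ∈ {(0,0), (0,1)} is det [[-2, -1], [10, -11]] = 32 ≠ 0, so this unfolding has rank ≥ 2; CP rank is at least every unfolding rank, so rank(T) ≥ 2. (Unfolding ranks only ever bound the CP rank from below — rank(T) can be strictly larger than all of them — so the matching upper bound has to come from an explicit 2-term decomposition.)
Upper bound — finding two terms. Write S_k = T[:,:,k] for the frontal slices: S₀ = [[-2, -4, 4], [10, 12, -16]], S₁ = [[-1, -2, 2], [-11, -10, 16]], S₂ = [[1, 2, -2], [3, 2, -4]].
If T = a₁ ∘ b₁ ∘ c₁ + a₂ ∘ b₂ ∘ c₂ then each S_k = c₁[k]·a₁b₁ᵀ + c₂[k]·a₂b₂ᵀ. S₀ and S₁ are linearly independent, so a₁b₁ᵀ and a₂b₂ᵀ must span the same plane of matrices: they are the rank-1 matrices of the form x·S₀ + y·S₁.
The 2×2 minor of x·S₀ + y·S₁ on rows {0,1}, columns {0,1} is 16·x² − 16·xy − 12·y² = 4·(2·x − 3·y)(2·x + y), vanishing at (x:y) = (3:2) and (1:-2).
M₁ = 3·S₀ + 2·S₁ = [[-8, -16, 16], [8, 16, -16]] = (-8)·[1, -1][1, 2, -2]ᵀ and M₂ = S₀ − 2·S₁ = [[0, 0, 0], [32, 32, -48]] = 16·[0, 1][2, 2, -3]ᵀ, so take a₁ = [1, -1], b₁ = [1, 2, -2], a₂ = [0, 1], b₂ = [2, 2, -3].
Each slice is an integer combination of E₁ = a₁b₁ᵀ and E₂ = a₂b₂ᵀ: S₀ = −2·E₁ + 4·E₂, S₁ = −E₁ − 6·E₂, S₂ = E₁ + 2·E₂; reading off coefficients, c₁ = [-2, -1, 1] and c₂ = [4, -6, 2].
Hence T = [1, -1] ∘ [1, 2, -2] ∘ [-2, -1, 1] + [0, 1] ∘ [2, 2, -3] ∘ [4, -6, 2], so rank(T) ≤ 2.
These bounds meet, so rank(T) = 2.
Check entry T[1,0,1] = -11: (-1)·(1)·(-1) + (1)·(2)·(-6) = -11.

2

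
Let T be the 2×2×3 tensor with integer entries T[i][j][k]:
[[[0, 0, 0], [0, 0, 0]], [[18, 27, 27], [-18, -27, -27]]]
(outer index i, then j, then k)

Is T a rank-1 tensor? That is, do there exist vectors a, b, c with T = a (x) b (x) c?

Yes

The mode-1 fibre T[:,0,0] = [0, 18] gives a = [0, 1] (primitive direction); the mode-2 fibre T[1,:,0] = [18, -18] gives b = [1, -1]; then c[k] = T[1,0,k] / (a[1]·b[0]) = [18, 27, 27] / 1 = [18, 27, 27].
Expanding [0, 1] (x) [1, -1] (x) [18, 27, 27] reproduces all 12 entries of T, so T = [0, 1] (x) [1, -1] (x) [18, 27, 27] and rank(T) ≤ 1.
Equivalently every frontal slice T[:,:,k] is c[k] times the rank-1 matrix [0, 1] (x) [1, -1]. So T has rank 1 (it is nonzero).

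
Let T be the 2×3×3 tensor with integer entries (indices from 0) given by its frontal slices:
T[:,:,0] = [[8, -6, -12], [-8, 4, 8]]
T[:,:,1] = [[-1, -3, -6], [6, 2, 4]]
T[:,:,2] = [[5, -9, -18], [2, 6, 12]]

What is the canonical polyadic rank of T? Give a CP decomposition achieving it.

rank(T) = 2

Lower bound: the mode-3 unfolding of T (rows indexed by k, columns by (i,j) = (0,0), (0,1), (0,2), (1,0), (1,1), (1,2)) is [[8, -6, -12, -8, 4, 8], [-1, -3, -6, 6, 2, 4], [5, -9, -18, 2, 6, 12]].
There the 2×2 minor on rows k ∈ {0, 1}, columns (i,j) ∈ {(0,0), (0,1)} is det [[8, -6], [-1, -3]] = -30 ≠ 0, so this unfolding has rank ≥ 2; CP rank is at least every unfolding rank, so rank(T) ≥ 2. (Unfolding ranks only ever bound the CP rank from below — rank(T) can be strictly larger than all of them — so the matching upper bound has to come from an explicit 2-term decomposition.)
Upper bound — finding two terms. Write S_k = T[:,:,k] for the frontal slices: S₀ = [[8, -6, -12], [-8, 4, 8]], S₁ = [[-1, -3, -6], [6, 2, 4]], S₂ = [[5, -9, -18], [2, 6, 12]].
If T = a₁ ∘ b₁ ∘ c₁ + a₂ ∘ b₂ ∘ c₂ then each S_k = c₁[k]·a₁b₁ᵀ + c₂[k]·a₂b₂ᵀ. S₀ and S₁ are linearly independent, so a₁b₁ᵀ and a₂b₂ᵀ must span the same plane of matrices: they are the rank-1 matrices of the form x·S₀ + y·S₁.
The 2×2 minor of x·S₀ + y·S₁ on rows {0,1}, columns {0,1} is −16·x² + 24·xy + 16·y² = (-8)·(x − 2·y)(2·x + y), vanishing at (x:y) = (2:1) and (1:-2).
M₁ = 2·S₀ + S₁ = [[15, -15, -30], [-10, 10, 20]] = 5·[3, -2][1, -1, -2]ᵀ and M₂ = S₀ − 2·S₁ = [[10, 0, 0], [-20, 0, 0]] = 10·[1, -2][1, 0, 0]ᵀ, so take a₁ = [3, -2], b₁ = [1, -1, -2], a₂ = [1, -2], b₂ = [1, 0, 0].
Each slice is an integer combination of E₁ = a₁b₁ᵀ and E₂ = a₂b₂ᵀ: S₀ = 2·E₁ + 2·E₂, S₁ = E₁ − 4·E₂, S₂ = 3·E₁ − 4·E₂; reading off coefficients, c₁ = [2, 1, 3] and c₂ = [2, -4, -4].
Hence T = [3, -2] ∘ [1, -1, -2] ∘ [2, 1, 3] + [1, -2] ∘ [1, 0, 0] ∘ [2, -4, -4], so rank(T) ≤ 2.
These bounds meet, so rank(T) = 2.
Check entry T[1,0,0] = -8: (-2)·(1)·(2) + (-2)·(1)·(2) = -8.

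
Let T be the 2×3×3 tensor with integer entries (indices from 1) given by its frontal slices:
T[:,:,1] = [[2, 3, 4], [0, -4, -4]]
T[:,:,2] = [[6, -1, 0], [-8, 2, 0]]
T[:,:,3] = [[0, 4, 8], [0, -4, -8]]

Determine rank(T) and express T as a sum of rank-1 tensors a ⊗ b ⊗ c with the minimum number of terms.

rank(T) = 3

Lower bound: the mode-2 unfolding of T (rows indexed by j, columns by (i,k) = (1,1), (1,2), (1,3), (2,1), (2,2), (2,3)) is [[2, 6, 0, 0, -8, 0], [3, -1, 4, -4, 2, -4], [4, 0, 8, -4, 0, -8]].
There the 3×3 minor on rows j ∈ {1, 2, 3}, columns (i,k) ∈ {(1,1), (1,2), (1,3)} is det [[2, 6, 0], [3, -1, 4], [4, 0, 8]] = -64 ≠ 0, so this unfolding has rank ≥ 3; CP rank is at least every unfolding rank, so rank(T) ≥ 3. (This is only a lower bound: in general the CP rank may exceed every unfolding rank, so we still need to exhibit 3 rank-1 terms summing to T.)
Upper bound: T is a sum of 3 rank-1 terms, T = [1, -2] ⊗ [2, -1, 0] ⊗ [-1, 1, 0] + [1, -1] ⊗ [0, 1, 2] ⊗ [2, 0, 4] + [1, -1] ⊗ [1, 0, 0] ⊗ [4, 4, 0] (one valid choice — decompositions are not unique — normalised so each a, b is primitive with positive first nonzero entry; check it by expanding all entries), so rank(T) ≤ 3.
These bounds meet, so rank(T) = 3.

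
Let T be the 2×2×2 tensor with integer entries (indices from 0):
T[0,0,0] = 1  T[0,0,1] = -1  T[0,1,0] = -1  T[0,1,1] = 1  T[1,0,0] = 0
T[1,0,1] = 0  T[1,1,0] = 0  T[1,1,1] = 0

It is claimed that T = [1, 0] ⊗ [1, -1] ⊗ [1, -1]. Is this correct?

Reconstruct entrywise from the claimed factors. For example, T[1,0,1] = 0 and Σₗ aₗ[1]bₗ[0]cₗ[1] = (0)·(1)·(-1) = 0; checking all 8 entries, every one matches. The claim holds.

Yes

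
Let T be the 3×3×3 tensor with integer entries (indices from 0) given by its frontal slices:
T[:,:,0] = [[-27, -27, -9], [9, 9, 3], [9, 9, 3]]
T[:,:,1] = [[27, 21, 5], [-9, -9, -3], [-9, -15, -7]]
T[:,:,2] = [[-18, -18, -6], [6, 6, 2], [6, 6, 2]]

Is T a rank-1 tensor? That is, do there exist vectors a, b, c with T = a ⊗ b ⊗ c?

No

The mode-2 unfolding of T (rows indexed by j, columns by (i,k) = (0,0), (0,1), (0,2), (1,0), (1,1), (1,2), (2,0), (2,1), (2,2)) is [[-27, 27, -18, 9, -9, 6, 9, -9, 6], [-27, 21, -18, 9, -9, 6, 9, -15, 6], [-9, 5, -6, 3, -3, 2, 3, -7, 2]].
There the 2×2 minor on rows j ∈ {0, 1}, columns (i,k) ∈ {(0,0), (0,1)} is det [[-27, 27], [-27, 21]] = 162 ≠ 0, so this unfolding has rank ≥ 2; CP rank is at least every unfolding rank, so rank(T) ≥ 2.
In particular rank(T) ≥ 2 > 1, so T is not rank-1.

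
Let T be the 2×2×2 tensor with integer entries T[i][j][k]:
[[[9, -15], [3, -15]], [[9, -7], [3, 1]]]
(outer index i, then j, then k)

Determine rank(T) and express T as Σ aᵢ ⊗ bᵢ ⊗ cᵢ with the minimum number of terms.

Lower bound: the mode-2 unfolding of T (rows indexed by j, columns by (i,k) = (0,0), (0,1), (1,0), (1,1)) is [[9, -15, 9, -7], [3, -15, 3, 1]].
There the 2×2 minor on rows j ∈ {0, 1}, columns (i,k) ∈ {(0,0), (0,1)} is det [[9, -15], [3, -15]] = -90 ≠ 0, so this unfolding has rank ≥ 2; CP rank is at least every unfolding rank, so rank(T) ≥ 2. (This is only a lower bound: in general the CP rank may exceed every unfolding rank, so we still need to exhibit 2 rank-1 terms summing to T.)
Upper bound — finding two terms. Write S_k = T[:,:,k] for the frontal slices: S₀ = [[9, 3], [9, 3]], S₁ = [[-15, -15], [-7, 1]].
If T = a₁ ⊗ b₁ ⊗ c₁ + a₂ ⊗ b₂ ⊗ c₂ then each S_k = c₁[k]·a₁b₁ᵀ + c₂[k]·a₂b₂ᵀ. S₀ and S₁ are linearly independent, so a₁b₁ᵀ and a₂b₂ᵀ must span the same plane of matrices: they are the rank-1 matrices of the form x·S₀ + y·S₁.
det(x·S₀ + y·S₁) is 120·xy − 120·y² = 120·(x − y)(y), vanishing at (x:y) = (1:1) and (1:0).
M₁ = S₀ + S₁ = [[-6, -12], [2, 4]] = (-2)·[3, -1][1, 2]ᵀ and M₂ = S₀ = [[9, 3], [9, 3]] = 3·[1, 1][3, 1]ᵀ, so take a₁ = [3, -1], b₁ = [1, 2], a₂ = [1, 1], b₂ = [3, 1].
Each slice is an integer combination of E₁ = a₁b₁ᵀ and E₂ = a₂b₂ᵀ: S₀ = 3·E₂, S₁ = −2·E₁ − 3·E₂; reading off coefficients, c₁ = [0, -2] and c₂ = [3, -3].
Hence T = [3, -1] ⊗ [1, 2] ⊗ [0, -2] + [1, 1] ⊗ [3, 1] ⊗ [3, -3], so rank(T) ≤ 2.
These bounds meet, so rank(T) = 2.
Check entry T[0,1,0] = 3: (3)·(2)·(0) + (1)·(1)·(3) = 3.

rank(T) = 2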